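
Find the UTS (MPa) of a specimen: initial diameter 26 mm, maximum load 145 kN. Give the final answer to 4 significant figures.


A0 = pi*(d/2)^2 = pi*(26/2)^2 = 530.929 mm^2
UTS = F_max / A0 = 145*1000 / 530.929
UTS = 273.1 MPa


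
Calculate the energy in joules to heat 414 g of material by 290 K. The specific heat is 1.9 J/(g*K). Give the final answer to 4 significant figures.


Q = m * cp * dT
Q = 414 * 1.9 * 290
Q = 228100 J


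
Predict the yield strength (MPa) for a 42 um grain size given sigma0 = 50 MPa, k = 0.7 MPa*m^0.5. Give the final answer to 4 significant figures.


sigma_y = sigma0 + k / sqrt(d)
d = 42 um = 4.2e-05 m
sigma_y = 50 + 0.7 / sqrt(4.2e-05)
sigma_y = 158 MPa


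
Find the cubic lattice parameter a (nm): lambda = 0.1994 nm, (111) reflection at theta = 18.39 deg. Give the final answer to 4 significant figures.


d = lambda / (2*sin(theta))
d = 0.1994 / (2*sin(18.39 deg))
d = 0.316023 nm
a = d * sqrt(h^2+k^2+l^2) = 0.316023 * sqrt(3)
a = 0.5474 nm


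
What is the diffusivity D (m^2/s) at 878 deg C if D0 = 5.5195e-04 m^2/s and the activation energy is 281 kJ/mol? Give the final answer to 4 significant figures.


D = D0 * exp(-Qd / (R*T))
T = 1151.15 K
D = 5.5195e-04 * exp(-281e3 / (8.314 * 1151.15))
D = 9.79e-17 m^2/s


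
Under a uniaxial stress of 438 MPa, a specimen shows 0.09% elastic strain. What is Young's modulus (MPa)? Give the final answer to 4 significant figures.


E = sigma / epsilon
epsilon = 0.09% = 9e-04
E = 438 / 9e-04
E = 486700 MPa


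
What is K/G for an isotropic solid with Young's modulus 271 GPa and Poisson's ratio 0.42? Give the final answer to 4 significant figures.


G = E / (2*(1+nu))
G = 271 / (2*(1+0.42)) = 95.4225 GPa
K = E / (3*(1-2*nu))
K = 271 / (3*(1-2*0.42)) = 564.583 GPa
K/G = 564.583 / 95.4225 = 5.917


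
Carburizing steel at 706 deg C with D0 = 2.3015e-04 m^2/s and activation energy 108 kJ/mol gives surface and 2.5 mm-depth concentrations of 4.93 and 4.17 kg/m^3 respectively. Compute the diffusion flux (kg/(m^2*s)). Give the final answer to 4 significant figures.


Step 1: D = D0 * exp(-Qd/(R*T))
T = 706 + 273.15 = 979.15 K
D = 2.3015e-04 * exp(-108e3 / (8.314 * 979.15)) = 3.98415e-10 m^2/s
Step 2: J = D * (C1 - C2) / dx
J = 3.98415e-10 * (4.93 - 4.17) / 2.5e-03
J = 1.211e-07 kg/(m^2*s)


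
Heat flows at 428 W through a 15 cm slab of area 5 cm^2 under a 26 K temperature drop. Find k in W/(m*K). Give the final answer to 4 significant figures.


k = Q*L / (A*dT)
L = 0.15 m, A = 5e-04 m^2
k = 428 * 0.15 / (5e-04 * 26)
k = 4938 W/(m*K)


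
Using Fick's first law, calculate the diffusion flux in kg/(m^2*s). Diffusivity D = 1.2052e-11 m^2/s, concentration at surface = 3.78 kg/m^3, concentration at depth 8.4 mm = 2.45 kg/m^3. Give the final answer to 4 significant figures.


J = -D * (dC/dx) = D * (C1 - C2) / dx
J = 1.2052e-11 * (3.78 - 2.45) / 8.4e-03
J = 1.908e-09 kg/(m^2*s)


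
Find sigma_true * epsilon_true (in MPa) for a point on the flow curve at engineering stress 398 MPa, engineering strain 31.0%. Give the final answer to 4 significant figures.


sigma_true = sigma_eng * (1 + epsilon_eng)
sigma_true = 398 * (1 + 0.31) = 521.38 MPa
epsilon_true = ln(1 + epsilon_eng)
epsilon_true = ln(1 + 0.31) = 0.270027
sigma_true * epsilon_true = 521.38 * 0.270027 = 140.8 MPa


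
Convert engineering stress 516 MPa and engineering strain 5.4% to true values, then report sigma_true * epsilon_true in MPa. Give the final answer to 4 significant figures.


sigma_true = sigma_eng * (1 + epsilon_eng)
sigma_true = 516 * (1 + 0.054) = 543.864 MPa
epsilon_true = ln(1 + epsilon_eng)
epsilon_true = ln(1 + 0.054) = 0.0525925
sigma_true * epsilon_true = 543.864 * 0.0525925 = 28.6 MPa


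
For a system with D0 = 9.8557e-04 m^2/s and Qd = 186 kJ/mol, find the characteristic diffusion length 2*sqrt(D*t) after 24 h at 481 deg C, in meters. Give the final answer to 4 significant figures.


Step 1: D = D0 * exp(-Qd/(R*T))
T = 754.15 K
D = 9.8557e-04 * exp(-186e3 / (8.314 * 754.15)) = 1.28919e-16 m^2/s
Step 2: L = 2*sqrt(D*t)
t = 24 h = 86400 s
L = 2*sqrt(1.28919e-16 * 86400) = 6.675e-06 m


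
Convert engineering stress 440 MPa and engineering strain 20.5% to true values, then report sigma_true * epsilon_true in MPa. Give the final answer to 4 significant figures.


sigma_true = sigma_eng * (1 + epsilon_eng)
sigma_true = 440 * (1 + 0.205) = 530.2 MPa
epsilon_true = ln(1 + epsilon_eng)
epsilon_true = ln(1 + 0.205) = 0.18648
sigma_true * epsilon_true = 530.2 * 0.18648 = 98.87 MPa


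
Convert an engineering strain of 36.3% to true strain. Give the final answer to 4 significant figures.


epsilon_true = ln(1 + epsilon_eng)
epsilon_true = ln(1 + 0.363)
epsilon_true = 0.3097


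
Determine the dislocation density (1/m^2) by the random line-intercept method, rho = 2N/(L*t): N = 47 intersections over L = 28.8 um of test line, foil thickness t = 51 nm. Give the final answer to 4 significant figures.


rho = 2N / (L * t)
L = 28.8 um = 2.88e-05 m, t = 51 nm = 5.1e-08 m
rho = 2 * 47 / (2.88e-05 * 5.1e-08)
rho = 6.4e+13 1/m^2


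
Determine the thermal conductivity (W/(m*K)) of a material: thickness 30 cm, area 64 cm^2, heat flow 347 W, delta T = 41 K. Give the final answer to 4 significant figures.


k = Q*L / (A*dT)
L = 0.3 m, A = 6.4e-03 m^2
k = 347 * 0.3 / (6.4e-03 * 41)
k = 396.7 W/(m*K)


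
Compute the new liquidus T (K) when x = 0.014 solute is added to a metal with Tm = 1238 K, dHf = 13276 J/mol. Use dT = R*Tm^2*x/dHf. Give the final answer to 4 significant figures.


dT = R*Tm^2*x / dHf
dT = 8.314 * 1238^2 * 0.014 / 13276
dT = 13.4373 K
T_new = 1238 - 13.4373 = 1225 K


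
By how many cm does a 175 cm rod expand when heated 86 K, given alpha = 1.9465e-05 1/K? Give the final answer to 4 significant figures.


dL = L0 * alpha * dT
dL = 175 * 1.9465e-05 * 86
dL = 0.2929 cm


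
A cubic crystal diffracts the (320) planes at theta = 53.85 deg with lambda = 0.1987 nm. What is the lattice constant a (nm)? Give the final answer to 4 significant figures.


d = lambda / (2*sin(theta))
d = 0.1987 / (2*sin(53.85 deg))
d = 0.123038 nm
a = d * sqrt(h^2+k^2+l^2) = 0.123038 * sqrt(13)
a = 0.4436 nm


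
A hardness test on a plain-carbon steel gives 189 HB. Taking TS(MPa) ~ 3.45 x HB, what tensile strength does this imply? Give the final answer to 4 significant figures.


TS (MPa) = 3.45 * HB
TS = 3.45 * 189
TS = 652.1 MPa


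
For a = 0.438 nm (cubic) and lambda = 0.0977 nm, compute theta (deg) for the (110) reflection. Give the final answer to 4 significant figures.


d = a / sqrt(h^2+k^2+l^2)
d = 0.438 / sqrt(2) = 0.309713 nm
lambda = 2*d*sin(theta)  =>  sin(theta) = lambda / (2*d)
sin(theta) = 0.0977 / (2 * 0.309713) = 0.157727
theta = 9.075 deg


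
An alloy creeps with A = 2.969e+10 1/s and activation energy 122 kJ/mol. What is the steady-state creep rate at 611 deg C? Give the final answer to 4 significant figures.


rate = A * exp(-Q / (R*T))
T = 611 + 273.15 = 884.15 K
rate = 2.969e+10 * exp(-122e3 / (8.314 * 884.15))
rate = 1840 1/s


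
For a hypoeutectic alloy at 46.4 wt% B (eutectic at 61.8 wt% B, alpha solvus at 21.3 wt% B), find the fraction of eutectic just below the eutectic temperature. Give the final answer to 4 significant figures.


f_primary = (C_e - C0) / (C_e - C_alpha_max)
f_primary = (61.8 - 46.4) / (61.8 - 21.3)
f_primary = 0.380247
f_eutectic = 1 - 0.380247 = 0.6198


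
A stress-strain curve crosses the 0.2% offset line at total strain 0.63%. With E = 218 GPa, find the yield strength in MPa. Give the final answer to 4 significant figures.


Offset strain = 0.002
Elastic strain at yield = total_strain - offset = 6.3e-03 - 0.002 = 4.3e-03
sigma_y = E * elastic_strain = 218000 * 4.3e-03
sigma_y = 937.4 MPa


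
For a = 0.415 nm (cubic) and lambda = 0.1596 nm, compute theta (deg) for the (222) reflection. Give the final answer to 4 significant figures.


d = a / sqrt(h^2+k^2+l^2)
d = 0.415 / sqrt(12) = 0.1198 nm
lambda = 2*d*sin(theta)  =>  sin(theta) = lambda / (2*d)
sin(theta) = 0.1596 / (2 * 0.1198) = 0.666109
theta = 41.77 deg


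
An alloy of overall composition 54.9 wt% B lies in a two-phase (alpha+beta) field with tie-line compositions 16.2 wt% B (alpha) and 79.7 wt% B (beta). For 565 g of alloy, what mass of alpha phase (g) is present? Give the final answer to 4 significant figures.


f_alpha = (C_beta - C0) / (C_beta - C_alpha)
f_alpha = (79.7 - 54.9) / (79.7 - 16.2) = 0.390551
m_alpha = f_alpha * m_total = 0.390551 * 565 = 220.7 g


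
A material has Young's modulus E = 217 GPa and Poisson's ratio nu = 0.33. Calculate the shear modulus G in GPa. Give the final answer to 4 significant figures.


G = E / (2*(1+nu))
G = 217 / (2*(1+0.33))
G = 81.58 GPa


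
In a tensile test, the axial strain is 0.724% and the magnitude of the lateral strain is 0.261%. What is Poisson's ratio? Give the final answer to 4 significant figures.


nu = -epsilon_lat / epsilon_axial
Lateral strain is contraction (negative), so using magnitudes:
nu = 0.261 / 0.724
nu = 0.3605


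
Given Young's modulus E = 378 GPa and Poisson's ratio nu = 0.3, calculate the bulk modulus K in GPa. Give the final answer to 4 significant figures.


K = E / (3*(1-2*nu))
K = 378 / (3*(1-2*0.3))
K = 315 GPa


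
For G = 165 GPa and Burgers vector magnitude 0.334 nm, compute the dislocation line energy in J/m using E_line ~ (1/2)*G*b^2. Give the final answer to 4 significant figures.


E = G*b^2/2
b = 0.334 nm = 3.34e-10 m
G = 165 GPa = 1.65e+11 Pa
E = 0.5 * 1.65e+11 * (3.34e-10)^2
E = 9.203e-09 J/m


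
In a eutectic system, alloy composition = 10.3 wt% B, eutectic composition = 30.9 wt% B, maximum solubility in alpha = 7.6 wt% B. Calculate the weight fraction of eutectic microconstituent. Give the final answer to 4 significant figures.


f_primary = (C_e - C0) / (C_e - C_alpha_max)
f_primary = (30.9 - 10.3) / (30.9 - 7.6)
f_primary = 0.88412
f_eutectic = 1 - 0.88412 = 0.1159


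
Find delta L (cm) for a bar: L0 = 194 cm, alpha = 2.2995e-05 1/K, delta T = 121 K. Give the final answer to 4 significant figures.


dL = L0 * alpha * dT
dL = 194 * 2.2995e-05 * 121
dL = 0.5398 cm


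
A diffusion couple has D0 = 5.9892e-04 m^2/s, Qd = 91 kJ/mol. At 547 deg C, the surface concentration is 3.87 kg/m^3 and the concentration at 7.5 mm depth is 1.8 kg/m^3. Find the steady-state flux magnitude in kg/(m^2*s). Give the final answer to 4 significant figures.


Step 1: D = D0 * exp(-Qd/(R*T))
T = 547 + 273.15 = 820.15 K
D = 5.9892e-04 * exp(-91e3 / (8.314 * 820.15)) = 9.58183e-10 m^2/s
Step 2: J = D * (C1 - C2) / dx
J = 9.58183e-10 * (3.87 - 1.8) / 7.5e-03
J = 2.645e-07 kg/(m^2*s)


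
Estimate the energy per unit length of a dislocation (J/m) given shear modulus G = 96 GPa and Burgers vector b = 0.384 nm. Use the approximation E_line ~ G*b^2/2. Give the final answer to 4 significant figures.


E = G*b^2/2
b = 0.384 nm = 3.84e-10 m
G = 96 GPa = 9.6e+10 Pa
E = 0.5 * 9.6e+10 * (3.84e-10)^2
E = 7.078e-09 J/m


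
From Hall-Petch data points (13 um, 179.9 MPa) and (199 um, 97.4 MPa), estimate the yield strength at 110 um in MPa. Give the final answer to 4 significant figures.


sigma_y = sigma0 + k / sqrt(d)
1/sqrt(d1) = 1/sqrt(1.3e-05) = 277.35;  1/sqrt(d2) = 70.8881
k = (sigma1 - sigma2) / (1/sqrt(d1) - 1/sqrt(d2)) = (179.9 - 97.4) / (277.35 - 70.8881) = 0.399589 MPa*m^0.5
sigma0 = sigma1 - k/sqrt(d1) = 179.9 - 0.399589*277.35 = 69.0739 MPa
sigma_y(d3) = 69.0739 + 0.399589 / sqrt(1.1e-04) = 107.2 MPa


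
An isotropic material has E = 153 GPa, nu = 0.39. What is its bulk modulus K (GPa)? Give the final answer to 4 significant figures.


K = E / (3*(1-2*nu))
K = 153 / (3*(1-2*0.39))
K = 231.8 GPa


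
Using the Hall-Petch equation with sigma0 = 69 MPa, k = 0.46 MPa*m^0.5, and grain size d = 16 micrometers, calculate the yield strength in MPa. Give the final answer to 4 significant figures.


sigma_y = sigma0 + k / sqrt(d)
d = 16 um = 1.6e-05 m
sigma_y = 69 + 0.46 / sqrt(1.6e-05)
sigma_y = 184 MPa


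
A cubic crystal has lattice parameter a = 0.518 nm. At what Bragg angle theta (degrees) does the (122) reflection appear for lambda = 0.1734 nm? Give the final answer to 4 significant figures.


d = a / sqrt(h^2+k^2+l^2)
d = 0.518 / sqrt(9) = 0.172667 nm
lambda = 2*d*sin(theta)  =>  sin(theta) = lambda / (2*d)
sin(theta) = 0.1734 / (2 * 0.172667) = 0.502124
theta = 30.14 deg


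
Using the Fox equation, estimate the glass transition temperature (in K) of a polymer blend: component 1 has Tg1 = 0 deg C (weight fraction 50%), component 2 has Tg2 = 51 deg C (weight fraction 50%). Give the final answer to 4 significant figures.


1/Tg = w1/Tg1 + w2/Tg2 (in Kelvin)
Tg1 = 273.15 K, Tg2 = 324.15 K
1/Tg = 0.5/273.15 + 0.5/324.15
Tg = 296.5 K


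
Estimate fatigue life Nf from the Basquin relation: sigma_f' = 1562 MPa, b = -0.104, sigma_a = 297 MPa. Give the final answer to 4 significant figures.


sigma_a = sigma_f' * (2*Nf)^b
2*Nf = (sigma_a / sigma_f')^(1/b)
2*Nf = (297 / 1562)^(1/-0.104)
2*Nf = 8.55002e+06
Nf = 4.275e+06 cycles


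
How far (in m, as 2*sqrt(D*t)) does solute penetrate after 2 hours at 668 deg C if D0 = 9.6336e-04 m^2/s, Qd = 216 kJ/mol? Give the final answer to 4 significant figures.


Step 1: D = D0 * exp(-Qd/(R*T))
T = 941.15 K
D = 9.6336e-04 * exp(-216e3 / (8.314 * 941.15)) = 9.88937e-16 m^2/s
Step 2: L = 2*sqrt(D*t)
t = 2 h = 7200 s
L = 2*sqrt(9.88937e-16 * 7200) = 5.337e-06 m


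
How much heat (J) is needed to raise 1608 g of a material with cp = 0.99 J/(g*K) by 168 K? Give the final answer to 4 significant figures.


Q = m * cp * dT
Q = 1608 * 0.99 * 168
Q = 267400 J


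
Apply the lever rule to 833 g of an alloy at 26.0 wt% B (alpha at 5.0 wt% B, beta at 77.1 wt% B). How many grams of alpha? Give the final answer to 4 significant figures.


f_alpha = (C_beta - C0) / (C_beta - C_alpha)
f_alpha = (77.1 - 26.0) / (77.1 - 5.0) = 0.708738
m_alpha = f_alpha * m_total = 0.708738 * 833 = 590.4 g


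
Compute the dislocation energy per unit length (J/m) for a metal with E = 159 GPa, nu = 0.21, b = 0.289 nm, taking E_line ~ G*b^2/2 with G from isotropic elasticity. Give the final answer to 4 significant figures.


Step 1: G = E / (2*(1+nu))
G = 159 / (2*(1+0.21)) = 65.7025 GPa = 6.57025e+10 Pa
Step 2: E_line = G*b^2/2
b = 0.289 nm = 2.89e-10 m
E_line = 0.5 * 6.57025e+10 * (2.89e-10)^2 = 2.744e-09 J/m


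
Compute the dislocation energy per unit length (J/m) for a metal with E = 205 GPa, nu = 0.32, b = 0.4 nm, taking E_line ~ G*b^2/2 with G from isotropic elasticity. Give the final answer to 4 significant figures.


Step 1: G = E / (2*(1+nu))
G = 205 / (2*(1+0.32)) = 77.6515 GPa = 7.76515e+10 Pa
Step 2: E_line = G*b^2/2
b = 0.4 nm = 4e-10 m
E_line = 0.5 * 7.76515e+10 * (4e-10)^2 = 6.212e-09 J/m


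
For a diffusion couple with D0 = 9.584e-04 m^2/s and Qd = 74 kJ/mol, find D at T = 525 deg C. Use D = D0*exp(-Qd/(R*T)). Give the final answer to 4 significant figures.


D = D0 * exp(-Qd / (R*T))
T = 798.15 K
D = 9.584e-04 * exp(-74e3 / (8.314 * 798.15))
D = 1.376e-08 m^2/s


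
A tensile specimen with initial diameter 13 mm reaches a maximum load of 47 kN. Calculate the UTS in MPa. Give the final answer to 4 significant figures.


A0 = pi*(d/2)^2 = pi*(13/2)^2 = 132.732 mm^2
UTS = F_max / A0 = 47*1000 / 132.732
UTS = 354.1 MPa


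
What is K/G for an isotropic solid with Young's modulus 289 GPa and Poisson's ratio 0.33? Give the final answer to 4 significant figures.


G = E / (2*(1+nu))
G = 289 / (2*(1+0.33)) = 108.647 GPa
K = E / (3*(1-2*nu))
K = 289 / (3*(1-2*0.33)) = 283.333 GPa
K/G = 283.333 / 108.647 = 2.608


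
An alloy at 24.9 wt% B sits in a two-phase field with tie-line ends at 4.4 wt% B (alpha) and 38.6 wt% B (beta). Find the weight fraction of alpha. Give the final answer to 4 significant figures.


f_alpha = (C_beta - C0) / (C_beta - C_alpha)
f_alpha = (38.6 - 24.9) / (38.6 - 4.4)
f_alpha = 0.4006


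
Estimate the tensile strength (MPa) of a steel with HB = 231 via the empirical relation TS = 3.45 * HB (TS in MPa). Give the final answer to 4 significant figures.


TS (MPa) = 3.45 * HB
TS = 3.45 * 231
TS = 797 MPa


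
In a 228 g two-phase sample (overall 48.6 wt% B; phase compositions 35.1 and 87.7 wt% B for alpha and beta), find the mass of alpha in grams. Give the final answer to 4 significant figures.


f_alpha = (C_beta - C0) / (C_beta - C_alpha)
f_alpha = (87.7 - 48.6) / (87.7 - 35.1) = 0.743346
m_alpha = f_alpha * m_total = 0.743346 * 228 = 169.5 g


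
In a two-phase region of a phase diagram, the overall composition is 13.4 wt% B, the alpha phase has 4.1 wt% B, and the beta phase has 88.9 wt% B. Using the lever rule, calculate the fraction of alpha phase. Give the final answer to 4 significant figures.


f_alpha = (C_beta - C0) / (C_beta - C_alpha)
f_alpha = (88.9 - 13.4) / (88.9 - 4.1)
f_alpha = 0.8903


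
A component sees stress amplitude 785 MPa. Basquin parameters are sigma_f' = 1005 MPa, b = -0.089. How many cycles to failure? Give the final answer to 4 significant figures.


sigma_a = sigma_f' * (2*Nf)^b
2*Nf = (sigma_a / sigma_f')^(1/b)
2*Nf = (785 / 1005)^(1/-0.089)
2*Nf = 16.0538
Nf = 8.027 cycles


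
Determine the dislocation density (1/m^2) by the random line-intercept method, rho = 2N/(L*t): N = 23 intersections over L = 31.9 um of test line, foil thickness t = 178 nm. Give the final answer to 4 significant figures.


rho = 2N / (L * t)
L = 31.9 um = 3.19e-05 m, t = 178 nm = 1.78e-07 m
rho = 2 * 23 / (3.19e-05 * 1.78e-07)
rho = 8.101e+12 1/m^2


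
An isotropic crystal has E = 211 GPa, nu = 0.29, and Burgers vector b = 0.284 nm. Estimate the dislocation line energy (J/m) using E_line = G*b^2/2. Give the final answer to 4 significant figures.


Step 1: G = E / (2*(1+nu))
G = 211 / (2*(1+0.29)) = 81.7829 GPa = 8.17829e+10 Pa
Step 2: E_line = G*b^2/2
b = 0.284 nm = 2.84e-10 m
E_line = 0.5 * 8.17829e+10 * (2.84e-10)^2 = 3.298e-09 J/m


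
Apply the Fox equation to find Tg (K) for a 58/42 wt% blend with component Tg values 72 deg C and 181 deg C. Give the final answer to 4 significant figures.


1/Tg = w1/Tg1 + w2/Tg2 (in Kelvin)
Tg1 = 345.15 K, Tg2 = 454.15 K
1/Tg = 0.58/345.15 + 0.42/454.15
Tg = 383.8 K


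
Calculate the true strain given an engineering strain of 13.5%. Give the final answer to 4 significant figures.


epsilon_true = ln(1 + epsilon_eng)
epsilon_true = ln(1 + 0.135)
epsilon_true = 0.1266


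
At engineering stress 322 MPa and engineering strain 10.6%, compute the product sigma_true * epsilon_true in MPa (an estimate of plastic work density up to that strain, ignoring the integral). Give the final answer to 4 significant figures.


sigma_true = sigma_eng * (1 + epsilon_eng)
sigma_true = 322 * (1 + 0.106) = 356.132 MPa
epsilon_true = ln(1 + epsilon_eng)
epsilon_true = ln(1 + 0.106) = 0.10075
sigma_true * epsilon_true = 356.132 * 0.10075 = 35.88 MPa


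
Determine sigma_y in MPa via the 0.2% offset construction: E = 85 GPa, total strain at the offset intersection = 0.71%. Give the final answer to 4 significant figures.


Offset strain = 0.002
Elastic strain at yield = total_strain - offset = 7.1e-03 - 0.002 = 5.1e-03
sigma_y = E * elastic_strain = 85000 * 5.1e-03
sigma_y = 433.5 MPa


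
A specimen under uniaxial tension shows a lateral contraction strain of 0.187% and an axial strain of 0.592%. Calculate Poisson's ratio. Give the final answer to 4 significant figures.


nu = -epsilon_lat / epsilon_axial
Lateral strain is contraction (negative), so using magnitudes:
nu = 0.187 / 0.592
nu = 0.3159


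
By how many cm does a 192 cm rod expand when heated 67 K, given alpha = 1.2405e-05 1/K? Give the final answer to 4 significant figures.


dL = L0 * alpha * dT
dL = 192 * 1.2405e-05 * 67
dL = 0.1596 cm


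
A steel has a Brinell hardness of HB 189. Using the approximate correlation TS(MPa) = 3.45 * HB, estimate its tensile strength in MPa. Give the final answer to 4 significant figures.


TS (MPa) = 3.45 * HB
TS = 3.45 * 189
TS = 652.1 MPa


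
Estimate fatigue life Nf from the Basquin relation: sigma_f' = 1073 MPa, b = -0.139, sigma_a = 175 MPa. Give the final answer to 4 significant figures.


sigma_a = sigma_f' * (2*Nf)^b
2*Nf = (sigma_a / sigma_f')^(1/b)
2*Nf = (175 / 1073)^(1/-0.139)
2*Nf = 463352
Nf = 231700 cycles


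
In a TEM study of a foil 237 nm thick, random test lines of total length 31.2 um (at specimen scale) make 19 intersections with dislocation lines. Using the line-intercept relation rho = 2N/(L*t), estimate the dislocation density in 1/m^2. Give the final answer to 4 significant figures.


rho = 2N / (L * t)
L = 31.2 um = 3.12e-05 m, t = 237 nm = 2.37e-07 m
rho = 2 * 19 / (3.12e-05 * 2.37e-07)
rho = 5.139e+12 1/m^2


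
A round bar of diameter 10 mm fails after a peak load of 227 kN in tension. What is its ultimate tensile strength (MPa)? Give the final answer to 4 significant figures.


A0 = pi*(d/2)^2 = pi*(10/2)^2 = 78.5398 mm^2
UTS = F_max / A0 = 227*1000 / 78.5398
UTS = 2890 MPa


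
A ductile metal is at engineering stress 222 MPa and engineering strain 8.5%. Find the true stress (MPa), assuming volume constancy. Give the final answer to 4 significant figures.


sigma_true = sigma_eng * (1 + epsilon_eng)
sigma_true = 222 * (1 + 0.085)
sigma_true = 240.9 MPa


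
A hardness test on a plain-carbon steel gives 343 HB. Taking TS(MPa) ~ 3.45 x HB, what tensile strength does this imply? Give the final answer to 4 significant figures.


TS (MPa) = 3.45 * HB
TS = 3.45 * 343
TS = 1183 MPa


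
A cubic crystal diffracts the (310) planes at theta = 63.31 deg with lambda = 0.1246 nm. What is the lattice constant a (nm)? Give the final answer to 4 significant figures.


d = lambda / (2*sin(theta))
d = 0.1246 / (2*sin(63.31 deg))
d = 0.0697297 nm
a = d * sqrt(h^2+k^2+l^2) = 0.0697297 * sqrt(10)
a = 0.2205 nm


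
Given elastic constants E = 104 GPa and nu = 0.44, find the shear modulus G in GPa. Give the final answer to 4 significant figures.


G = E / (2*(1+nu))
G = 104 / (2*(1+0.44))
G = 36.11 GPa


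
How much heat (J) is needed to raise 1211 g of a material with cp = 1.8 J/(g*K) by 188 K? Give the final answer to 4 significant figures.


Q = m * cp * dT
Q = 1211 * 1.8 * 188
Q = 409800 J


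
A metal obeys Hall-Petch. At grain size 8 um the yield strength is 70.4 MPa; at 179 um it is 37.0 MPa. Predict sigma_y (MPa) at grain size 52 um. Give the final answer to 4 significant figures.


sigma_y = sigma0 + k / sqrt(d)
1/sqrt(d1) = 1/sqrt(8e-06) = 353.553;  1/sqrt(d2) = 74.7435
k = (sigma1 - sigma2) / (1/sqrt(d1) - 1/sqrt(d2)) = (70.4 - 37.0) / (353.553 - 74.7435) = 0.119795 MPa*m^0.5
sigma0 = sigma1 - k/sqrt(d1) = 70.4 - 0.119795*353.553 = 28.0461 MPa
sigma_y(d3) = 28.0461 + 0.119795 / sqrt(5.2e-05) = 44.66 MPa


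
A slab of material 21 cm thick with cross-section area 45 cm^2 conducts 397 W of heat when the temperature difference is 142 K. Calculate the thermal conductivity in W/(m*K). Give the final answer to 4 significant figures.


k = Q*L / (A*dT)
L = 0.21 m, A = 4.5e-03 m^2
k = 397 * 0.21 / (4.5e-03 * 142)
k = 130.5 W/(m*K)


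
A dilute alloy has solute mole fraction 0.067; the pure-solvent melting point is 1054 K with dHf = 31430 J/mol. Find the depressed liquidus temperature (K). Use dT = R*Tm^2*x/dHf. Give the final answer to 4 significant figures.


dT = R*Tm^2*x / dHf
dT = 8.314 * 1054^2 * 0.067 / 31430
dT = 19.6889 K
T_new = 1054 - 19.6889 = 1034 K


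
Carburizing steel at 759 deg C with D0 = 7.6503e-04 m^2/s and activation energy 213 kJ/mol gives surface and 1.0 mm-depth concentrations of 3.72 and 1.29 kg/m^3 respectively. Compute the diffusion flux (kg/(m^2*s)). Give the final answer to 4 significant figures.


Step 1: D = D0 * exp(-Qd/(R*T))
T = 759 + 273.15 = 1032.15 K
D = 7.6503e-04 * exp(-213e3 / (8.314 * 1032.15)) = 1.27019e-14 m^2/s
Step 2: J = D * (C1 - C2) / dx
J = 1.27019e-14 * (3.72 - 1.29) / 1e-03
J = 3.087e-11 kg/(m^2*s)


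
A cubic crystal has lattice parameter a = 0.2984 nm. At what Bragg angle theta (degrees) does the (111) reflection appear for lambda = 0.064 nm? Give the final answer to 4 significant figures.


d = a / sqrt(h^2+k^2+l^2)
d = 0.2984 / sqrt(3) = 0.172281 nm
lambda = 2*d*sin(theta)  =>  sin(theta) = lambda / (2*d)
sin(theta) = 0.064 / (2 * 0.172281) = 0.185743
theta = 10.7 deg


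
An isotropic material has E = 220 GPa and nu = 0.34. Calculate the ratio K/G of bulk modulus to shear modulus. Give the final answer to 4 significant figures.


G = E / (2*(1+nu))
G = 220 / (2*(1+0.34)) = 82.0896 GPa
K = E / (3*(1-2*nu))
K = 220 / (3*(1-2*0.34)) = 229.167 GPa
K/G = 229.167 / 82.0896 = 2.792


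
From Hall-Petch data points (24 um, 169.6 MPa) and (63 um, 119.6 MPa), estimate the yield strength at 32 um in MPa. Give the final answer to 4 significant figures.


sigma_y = sigma0 + k / sqrt(d)
1/sqrt(d1) = 1/sqrt(2.4e-05) = 204.124;  1/sqrt(d2) = 125.988
k = (sigma1 - sigma2) / (1/sqrt(d1) - 1/sqrt(d2)) = (169.6 - 119.6) / (204.124 - 125.988) = 0.63991 MPa*m^0.5
sigma0 = sigma1 - k/sqrt(d1) = 169.6 - 0.63991*204.124 = 38.9789 MPa
sigma_y(d3) = 38.9789 + 0.63991 / sqrt(3.2e-05) = 152.1 MPa


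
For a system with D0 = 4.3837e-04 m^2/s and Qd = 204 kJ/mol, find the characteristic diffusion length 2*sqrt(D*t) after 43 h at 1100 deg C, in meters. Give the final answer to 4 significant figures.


Step 1: D = D0 * exp(-Qd/(R*T))
T = 1373.15 K
D = 4.3837e-04 * exp(-204e3 / (8.314 * 1373.15)) = 7.61024e-12 m^2/s
Step 2: L = 2*sqrt(D*t)
t = 43 h = 154800 s
L = 2*sqrt(7.61024e-12 * 154800) = 2.171e-03 m


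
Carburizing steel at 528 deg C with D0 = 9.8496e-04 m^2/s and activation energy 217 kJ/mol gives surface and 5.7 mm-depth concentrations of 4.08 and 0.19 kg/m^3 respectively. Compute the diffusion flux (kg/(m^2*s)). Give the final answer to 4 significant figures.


Step 1: D = D0 * exp(-Qd/(R*T))
T = 528 + 273.15 = 801.15 K
D = 9.8496e-04 * exp(-217e3 / (8.314 * 801.15)) = 6.99197e-18 m^2/s
Step 2: J = D * (C1 - C2) / dx
J = 6.99197e-18 * (4.08 - 0.19) / 5.7e-03
J = 4.772e-15 kg/(m^2*s)


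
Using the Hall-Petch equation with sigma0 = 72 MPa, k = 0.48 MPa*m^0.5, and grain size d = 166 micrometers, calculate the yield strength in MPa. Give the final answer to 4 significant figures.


sigma_y = sigma0 + k / sqrt(d)
d = 166 um = 1.66e-04 m
sigma_y = 72 + 0.48 / sqrt(1.66e-04)
sigma_y = 109.3 MPa


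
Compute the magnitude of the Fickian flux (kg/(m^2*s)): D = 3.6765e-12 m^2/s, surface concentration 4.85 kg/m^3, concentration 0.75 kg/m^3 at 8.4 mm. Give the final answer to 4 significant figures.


J = -D * (dC/dx) = D * (C1 - C2) / dx
J = 3.6765e-12 * (4.85 - 0.75) / 8.4e-03
J = 1.794e-09 kg/(m^2*s)


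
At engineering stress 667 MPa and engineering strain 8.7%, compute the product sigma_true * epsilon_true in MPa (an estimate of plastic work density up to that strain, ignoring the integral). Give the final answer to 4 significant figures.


sigma_true = sigma_eng * (1 + epsilon_eng)
sigma_true = 667 * (1 + 0.087) = 725.029 MPa
epsilon_true = ln(1 + epsilon_eng)
epsilon_true = ln(1 + 0.087) = 0.0834216
sigma_true * epsilon_true = 725.029 * 0.0834216 = 60.48 MPa


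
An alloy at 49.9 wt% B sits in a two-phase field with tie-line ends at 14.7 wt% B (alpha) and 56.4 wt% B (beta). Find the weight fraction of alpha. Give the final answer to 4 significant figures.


f_alpha = (C_beta - C0) / (C_beta - C_alpha)
f_alpha = (56.4 - 49.9) / (56.4 - 14.7)
f_alpha = 0.1559


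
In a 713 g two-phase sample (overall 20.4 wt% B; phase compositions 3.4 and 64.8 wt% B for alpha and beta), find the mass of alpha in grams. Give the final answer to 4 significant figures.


f_alpha = (C_beta - C0) / (C_beta - C_alpha)
f_alpha = (64.8 - 20.4) / (64.8 - 3.4) = 0.723127
m_alpha = f_alpha * m_total = 0.723127 * 713 = 515.6 g


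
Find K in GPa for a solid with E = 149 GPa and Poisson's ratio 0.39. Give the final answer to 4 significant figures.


K = E / (3*(1-2*nu))
K = 149 / (3*(1-2*0.39))
K = 225.8 GPa


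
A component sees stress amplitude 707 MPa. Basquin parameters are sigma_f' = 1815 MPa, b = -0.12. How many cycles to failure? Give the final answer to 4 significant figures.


sigma_a = sigma_f' * (2*Nf)^b
2*Nf = (sigma_a / sigma_f')^(1/b)
2*Nf = (707 / 1815)^(1/-0.12)
2*Nf = 2583.11
Nf = 1292 cycles


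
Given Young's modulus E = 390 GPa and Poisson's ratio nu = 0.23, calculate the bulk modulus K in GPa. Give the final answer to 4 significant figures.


K = E / (3*(1-2*nu))
K = 390 / (3*(1-2*0.23))
K = 240.7 GPa


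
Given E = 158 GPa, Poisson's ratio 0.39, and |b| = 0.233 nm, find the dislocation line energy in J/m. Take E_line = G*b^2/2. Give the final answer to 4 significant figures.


Step 1: G = E / (2*(1+nu))
G = 158 / (2*(1+0.39)) = 56.8345 GPa = 5.68345e+10 Pa
Step 2: E_line = G*b^2/2
b = 0.233 nm = 2.33e-10 m
E_line = 0.5 * 5.68345e+10 * (2.33e-10)^2 = 1.543e-09 J/m


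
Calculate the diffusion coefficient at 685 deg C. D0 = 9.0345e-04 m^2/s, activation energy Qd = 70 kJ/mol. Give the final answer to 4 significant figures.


D = D0 * exp(-Qd / (R*T))
T = 958.15 K
D = 9.0345e-04 * exp(-70e3 / (8.314 * 958.15))
D = 1.379e-07 m^2/s


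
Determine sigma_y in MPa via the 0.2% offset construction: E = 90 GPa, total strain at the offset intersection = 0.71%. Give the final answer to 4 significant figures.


Offset strain = 0.002
Elastic strain at yield = total_strain - offset = 7.1e-03 - 0.002 = 5.1e-03
sigma_y = E * elastic_strain = 90000 * 5.1e-03
sigma_y = 459 MPa


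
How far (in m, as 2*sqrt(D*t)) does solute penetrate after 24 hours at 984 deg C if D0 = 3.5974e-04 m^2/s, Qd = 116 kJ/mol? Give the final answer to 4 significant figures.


Step 1: D = D0 * exp(-Qd/(R*T))
T = 1257.15 K
D = 3.5974e-04 * exp(-116e3 / (8.314 * 1257.15)) = 5.44514e-09 m^2/s
Step 2: L = 2*sqrt(D*t)
t = 24 h = 86400 s
L = 2*sqrt(5.44514e-09 * 86400) = 0.04338 m


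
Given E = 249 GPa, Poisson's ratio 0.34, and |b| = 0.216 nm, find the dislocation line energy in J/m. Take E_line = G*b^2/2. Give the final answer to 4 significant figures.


Step 1: G = E / (2*(1+nu))
G = 249 / (2*(1+0.34)) = 92.9104 GPa = 9.29104e+10 Pa
Step 2: E_line = G*b^2/2
b = 0.216 nm = 2.16e-10 m
E_line = 0.5 * 9.29104e+10 * (2.16e-10)^2 = 2.167e-09 J/m


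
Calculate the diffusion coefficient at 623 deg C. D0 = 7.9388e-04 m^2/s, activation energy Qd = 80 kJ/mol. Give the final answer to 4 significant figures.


D = D0 * exp(-Qd / (R*T))
T = 896.15 K
D = 7.9388e-04 * exp(-80e3 / (8.314 * 896.15))
D = 1.724e-08 m^2/s


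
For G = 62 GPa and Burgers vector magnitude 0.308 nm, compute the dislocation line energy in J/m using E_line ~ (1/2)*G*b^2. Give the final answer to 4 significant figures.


E = G*b^2/2
b = 0.308 nm = 3.08e-10 m
G = 62 GPa = 6.2e+10 Pa
E = 0.5 * 6.2e+10 * (3.08e-10)^2
E = 2.941e-09 J/m


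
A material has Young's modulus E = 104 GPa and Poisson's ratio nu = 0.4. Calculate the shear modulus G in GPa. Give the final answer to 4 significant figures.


G = E / (2*(1+nu))
G = 104 / (2*(1+0.4))
G = 37.14 GPa


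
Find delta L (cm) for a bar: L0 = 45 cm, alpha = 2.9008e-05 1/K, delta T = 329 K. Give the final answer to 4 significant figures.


dL = L0 * alpha * dT
dL = 45 * 2.9008e-05 * 329
dL = 0.4295 cm


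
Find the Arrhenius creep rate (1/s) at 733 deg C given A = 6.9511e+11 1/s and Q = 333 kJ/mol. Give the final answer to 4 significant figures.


rate = A * exp(-Q / (R*T))
T = 733 + 273.15 = 1006.15 K
rate = 6.9511e+11 * exp(-333e3 / (8.314 * 1006.15))
rate = 3.578e-06 1/s


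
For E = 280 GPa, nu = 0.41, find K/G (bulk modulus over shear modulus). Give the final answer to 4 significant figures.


G = E / (2*(1+nu))
G = 280 / (2*(1+0.41)) = 99.2908 GPa
K = E / (3*(1-2*nu))
K = 280 / (3*(1-2*0.41)) = 518.519 GPa
K/G = 518.519 / 99.2908 = 5.222


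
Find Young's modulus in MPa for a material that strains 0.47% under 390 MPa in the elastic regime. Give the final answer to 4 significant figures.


E = sigma / epsilon
epsilon = 0.47% = 4.7e-03
E = 390 / 4.7e-03
E = 82980 MPa


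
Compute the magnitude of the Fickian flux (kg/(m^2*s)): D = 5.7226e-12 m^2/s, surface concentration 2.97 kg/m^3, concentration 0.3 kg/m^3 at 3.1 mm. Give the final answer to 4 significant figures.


J = -D * (dC/dx) = D * (C1 - C2) / dx
J = 5.7226e-12 * (2.97 - 0.3) / 3.1e-03
J = 4.929e-09 kg/(m^2*s)


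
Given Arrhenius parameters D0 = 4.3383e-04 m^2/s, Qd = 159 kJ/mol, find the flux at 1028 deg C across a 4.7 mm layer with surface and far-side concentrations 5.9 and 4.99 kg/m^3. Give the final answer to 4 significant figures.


Step 1: D = D0 * exp(-Qd/(R*T))
T = 1028 + 273.15 = 1301.15 K
D = 4.3383e-04 * exp(-159e3 / (8.314 * 1301.15)) = 1.79489e-10 m^2/s
Step 2: J = D * (C1 - C2) / dx
J = 1.79489e-10 * (5.9 - 4.99) / 4.7e-03
J = 3.475e-08 kg/(m^2*s)


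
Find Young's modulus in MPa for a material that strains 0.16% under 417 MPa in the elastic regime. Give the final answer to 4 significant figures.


E = sigma / epsilon
epsilon = 0.16% = 1.6e-03
E = 417 / 1.6e-03
E = 260600 MPa


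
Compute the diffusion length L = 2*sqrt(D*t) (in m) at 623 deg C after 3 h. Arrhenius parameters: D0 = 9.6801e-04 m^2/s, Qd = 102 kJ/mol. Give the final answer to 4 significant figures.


Step 1: D = D0 * exp(-Qd/(R*T))
T = 896.15 K
D = 9.6801e-04 * exp(-102e3 / (8.314 * 896.15)) = 1.09725e-09 m^2/s
Step 2: L = 2*sqrt(D*t)
t = 3 h = 10800 s
L = 2*sqrt(1.09725e-09 * 10800) = 6.885e-03 m


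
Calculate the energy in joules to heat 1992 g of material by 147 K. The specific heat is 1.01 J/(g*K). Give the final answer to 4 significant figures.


Q = m * cp * dT
Q = 1992 * 1.01 * 147
Q = 295800 J


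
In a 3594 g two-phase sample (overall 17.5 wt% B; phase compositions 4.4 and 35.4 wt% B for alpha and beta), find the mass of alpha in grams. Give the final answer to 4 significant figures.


f_alpha = (C_beta - C0) / (C_beta - C_alpha)
f_alpha = (35.4 - 17.5) / (35.4 - 4.4) = 0.577419
m_alpha = f_alpha * m_total = 0.577419 * 3594 = 2075 g


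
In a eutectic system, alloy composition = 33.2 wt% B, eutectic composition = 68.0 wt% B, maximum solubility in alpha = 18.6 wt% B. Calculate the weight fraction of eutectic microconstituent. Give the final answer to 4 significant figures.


f_primary = (C_e - C0) / (C_e - C_alpha_max)
f_primary = (68.0 - 33.2) / (68.0 - 18.6)
f_primary = 0.704453
f_eutectic = 1 - 0.704453 = 0.2955


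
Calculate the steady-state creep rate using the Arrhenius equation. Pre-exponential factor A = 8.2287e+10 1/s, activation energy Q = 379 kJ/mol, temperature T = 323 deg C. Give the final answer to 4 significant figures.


rate = A * exp(-Q / (R*T))
T = 323 + 273.15 = 596.15 K
rate = 8.2287e+10 * exp(-379e3 / (8.314 * 596.15))
rate = 5.084e-23 1/s


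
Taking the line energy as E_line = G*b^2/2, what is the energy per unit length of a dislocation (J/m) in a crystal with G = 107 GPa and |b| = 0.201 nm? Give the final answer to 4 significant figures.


E = G*b^2/2
b = 0.201 nm = 2.01e-10 m
G = 107 GPa = 1.07e+11 Pa
E = 0.5 * 1.07e+11 * (2.01e-10)^2
E = 2.161e-09 J/m


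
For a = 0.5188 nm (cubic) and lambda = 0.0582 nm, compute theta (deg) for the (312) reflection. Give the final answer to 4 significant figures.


d = a / sqrt(h^2+k^2+l^2)
d = 0.5188 / sqrt(14) = 0.138655 nm
lambda = 2*d*sin(theta)  =>  sin(theta) = lambda / (2*d)
sin(theta) = 0.0582 / (2 * 0.138655) = 0.209873
theta = 12.11 deg


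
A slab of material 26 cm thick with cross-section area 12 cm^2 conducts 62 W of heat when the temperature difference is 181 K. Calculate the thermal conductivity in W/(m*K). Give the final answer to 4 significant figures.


k = Q*L / (A*dT)
L = 0.26 m, A = 1.2e-03 m^2
k = 62 * 0.26 / (1.2e-03 * 181)
k = 74.22 W/(m*K)


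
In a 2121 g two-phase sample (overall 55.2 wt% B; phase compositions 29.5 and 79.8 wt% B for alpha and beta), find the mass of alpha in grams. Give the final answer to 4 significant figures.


f_alpha = (C_beta - C0) / (C_beta - C_alpha)
f_alpha = (79.8 - 55.2) / (79.8 - 29.5) = 0.489066
m_alpha = f_alpha * m_total = 0.489066 * 2121 = 1037 g


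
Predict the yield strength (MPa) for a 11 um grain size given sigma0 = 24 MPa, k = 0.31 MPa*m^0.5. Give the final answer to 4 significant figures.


sigma_y = sigma0 + k / sqrt(d)
d = 11 um = 1.1e-05 m
sigma_y = 24 + 0.31 / sqrt(1.1e-05)
sigma_y = 117.5 MPa


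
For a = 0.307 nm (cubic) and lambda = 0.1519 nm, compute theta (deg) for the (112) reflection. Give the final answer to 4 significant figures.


d = a / sqrt(h^2+k^2+l^2)
d = 0.307 / sqrt(6) = 0.125332 nm
lambda = 2*d*sin(theta)  =>  sin(theta) = lambda / (2*d)
sin(theta) = 0.1519 / (2 * 0.125332) = 0.605989
theta = 37.3 deg


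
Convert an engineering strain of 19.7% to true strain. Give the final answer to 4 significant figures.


epsilon_true = ln(1 + epsilon_eng)
epsilon_true = ln(1 + 0.197)
epsilon_true = 0.1798


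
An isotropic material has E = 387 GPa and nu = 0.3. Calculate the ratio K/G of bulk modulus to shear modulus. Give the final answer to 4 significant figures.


G = E / (2*(1+nu))
G = 387 / (2*(1+0.3)) = 148.846 GPa
K = E / (3*(1-2*nu))
K = 387 / (3*(1-2*0.3)) = 322.5 GPa
K/G = 322.5 / 148.846 = 2.167


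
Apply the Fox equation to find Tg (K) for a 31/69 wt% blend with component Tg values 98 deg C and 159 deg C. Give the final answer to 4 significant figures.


1/Tg = w1/Tg1 + w2/Tg2 (in Kelvin)
Tg1 = 371.15 K, Tg2 = 432.15 K
1/Tg = 0.31/371.15 + 0.69/432.15
Tg = 411.2 K


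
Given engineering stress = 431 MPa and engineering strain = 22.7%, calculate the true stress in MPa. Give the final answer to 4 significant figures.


sigma_true = sigma_eng * (1 + epsilon_eng)
sigma_true = 431 * (1 + 0.227)
sigma_true = 528.8 MPa


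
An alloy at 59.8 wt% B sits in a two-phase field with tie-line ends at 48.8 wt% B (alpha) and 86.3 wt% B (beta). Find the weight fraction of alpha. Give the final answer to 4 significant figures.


f_alpha = (C_beta - C0) / (C_beta - C_alpha)
f_alpha = (86.3 - 59.8) / (86.3 - 48.8)
f_alpha = 0.7067


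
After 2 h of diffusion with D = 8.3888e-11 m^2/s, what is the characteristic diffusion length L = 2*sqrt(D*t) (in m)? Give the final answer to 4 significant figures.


t = 2 hr = 7200 s
Diffusion length = 2*sqrt(D*t)
= 2*sqrt(8.3888e-11 * 7200)
= 1.554e-03 m


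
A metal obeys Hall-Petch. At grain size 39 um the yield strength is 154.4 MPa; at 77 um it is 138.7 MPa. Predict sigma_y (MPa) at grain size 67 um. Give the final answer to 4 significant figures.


sigma_y = sigma0 + k / sqrt(d)
1/sqrt(d1) = 1/sqrt(3.9e-05) = 160.128;  1/sqrt(d2) = 113.961
k = (sigma1 - sigma2) / (1/sqrt(d1) - 1/sqrt(d2)) = (154.4 - 138.7) / (160.128 - 113.961) = 0.340065 MPa*m^0.5
sigma0 = sigma1 - k/sqrt(d1) = 154.4 - 0.340065*160.128 = 99.9459 MPa
sigma_y(d3) = 99.9459 + 0.340065 / sqrt(6.7e-05) = 141.5 MPa


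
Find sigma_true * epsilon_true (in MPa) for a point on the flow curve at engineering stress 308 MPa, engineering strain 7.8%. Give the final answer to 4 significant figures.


sigma_true = sigma_eng * (1 + epsilon_eng)
sigma_true = 308 * (1 + 0.078) = 332.024 MPa
epsilon_true = ln(1 + epsilon_eng)
epsilon_true = ln(1 + 0.078) = 0.0751075
sigma_true * epsilon_true = 332.024 * 0.0751075 = 24.94 MPa


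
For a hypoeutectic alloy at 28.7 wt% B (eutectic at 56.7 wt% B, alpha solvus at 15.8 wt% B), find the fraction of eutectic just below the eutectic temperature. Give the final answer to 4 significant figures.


f_primary = (C_e - C0) / (C_e - C_alpha_max)
f_primary = (56.7 - 28.7) / (56.7 - 15.8)
f_primary = 0.684597
f_eutectic = 1 - 0.684597 = 0.3154


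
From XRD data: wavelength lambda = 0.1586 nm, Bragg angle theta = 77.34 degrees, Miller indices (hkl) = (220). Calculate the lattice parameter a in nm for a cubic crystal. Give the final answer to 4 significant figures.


d = lambda / (2*sin(theta))
d = 0.1586 / (2*sin(77.34 deg))
d = 0.081276 nm
a = d * sqrt(h^2+k^2+l^2) = 0.081276 * sqrt(8)
a = 0.2299 nm
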